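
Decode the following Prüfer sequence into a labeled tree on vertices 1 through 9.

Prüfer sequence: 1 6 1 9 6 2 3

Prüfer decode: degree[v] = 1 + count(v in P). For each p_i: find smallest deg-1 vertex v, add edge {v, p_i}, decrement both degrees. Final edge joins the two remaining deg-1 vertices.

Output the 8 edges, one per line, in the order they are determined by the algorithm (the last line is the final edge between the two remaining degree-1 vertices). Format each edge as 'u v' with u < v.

Answer: 1 4
5 6
1 7
1 9
6 8
2 6
2 3
3 9

Derivation:
Initial degrees: {1:3, 2:2, 3:2, 4:1, 5:1, 6:3, 7:1, 8:1, 9:2}
Step 1: smallest deg-1 vertex = 4, p_1 = 1. Add edge {1,4}. Now deg[4]=0, deg[1]=2.
Step 2: smallest deg-1 vertex = 5, p_2 = 6. Add edge {5,6}. Now deg[5]=0, deg[6]=2.
Step 3: smallest deg-1 vertex = 7, p_3 = 1. Add edge {1,7}. Now deg[7]=0, deg[1]=1.
Step 4: smallest deg-1 vertex = 1, p_4 = 9. Add edge {1,9}. Now deg[1]=0, deg[9]=1.
Step 5: smallest deg-1 vertex = 8, p_5 = 6. Add edge {6,8}. Now deg[8]=0, deg[6]=1.
Step 6: smallest deg-1 vertex = 6, p_6 = 2. Add edge {2,6}. Now deg[6]=0, deg[2]=1.
Step 7: smallest deg-1 vertex = 2, p_7 = 3. Add edge {2,3}. Now deg[2]=0, deg[3]=1.
Final: two remaining deg-1 vertices are 3, 9. Add edge {3,9}.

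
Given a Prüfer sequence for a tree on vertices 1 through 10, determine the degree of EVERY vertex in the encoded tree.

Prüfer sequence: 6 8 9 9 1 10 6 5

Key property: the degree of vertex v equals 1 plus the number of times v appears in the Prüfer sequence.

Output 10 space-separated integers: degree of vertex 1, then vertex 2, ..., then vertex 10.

Answer: 2 1 1 1 2 3 1 2 3 2

Derivation:
p_1 = 6: count[6] becomes 1
p_2 = 8: count[8] becomes 1
p_3 = 9: count[9] becomes 1
p_4 = 9: count[9] becomes 2
p_5 = 1: count[1] becomes 1
p_6 = 10: count[10] becomes 1
p_7 = 6: count[6] becomes 2
p_8 = 5: count[5] becomes 1
Degrees (1 + count): deg[1]=1+1=2, deg[2]=1+0=1, deg[3]=1+0=1, deg[4]=1+0=1, deg[5]=1+1=2, deg[6]=1+2=3, deg[7]=1+0=1, deg[8]=1+1=2, deg[9]=1+2=3, deg[10]=1+1=2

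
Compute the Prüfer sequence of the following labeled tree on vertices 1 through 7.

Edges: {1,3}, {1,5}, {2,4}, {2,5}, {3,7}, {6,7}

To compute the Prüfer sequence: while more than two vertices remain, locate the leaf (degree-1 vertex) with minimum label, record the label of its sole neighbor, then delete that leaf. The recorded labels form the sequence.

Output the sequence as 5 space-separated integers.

Step 1: leaves = {4,6}. Remove smallest leaf 4, emit neighbor 2.
Step 2: leaves = {2,6}. Remove smallest leaf 2, emit neighbor 5.
Step 3: leaves = {5,6}. Remove smallest leaf 5, emit neighbor 1.
Step 4: leaves = {1,6}. Remove smallest leaf 1, emit neighbor 3.
Step 5: leaves = {3,6}. Remove smallest leaf 3, emit neighbor 7.
Done: 2 vertices remain (6, 7). Sequence = [2 5 1 3 7]

Answer: 2 5 1 3 7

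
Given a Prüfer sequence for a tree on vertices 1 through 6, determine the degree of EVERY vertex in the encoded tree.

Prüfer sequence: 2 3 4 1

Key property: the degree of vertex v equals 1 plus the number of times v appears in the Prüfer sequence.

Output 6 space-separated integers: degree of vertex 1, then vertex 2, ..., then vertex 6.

p_1 = 2: count[2] becomes 1
p_2 = 3: count[3] becomes 1
p_3 = 4: count[4] becomes 1
p_4 = 1: count[1] becomes 1
Degrees (1 + count): deg[1]=1+1=2, deg[2]=1+1=2, deg[3]=1+1=2, deg[4]=1+1=2, deg[5]=1+0=1, deg[6]=1+0=1

Answer: 2 2 2 2 1 1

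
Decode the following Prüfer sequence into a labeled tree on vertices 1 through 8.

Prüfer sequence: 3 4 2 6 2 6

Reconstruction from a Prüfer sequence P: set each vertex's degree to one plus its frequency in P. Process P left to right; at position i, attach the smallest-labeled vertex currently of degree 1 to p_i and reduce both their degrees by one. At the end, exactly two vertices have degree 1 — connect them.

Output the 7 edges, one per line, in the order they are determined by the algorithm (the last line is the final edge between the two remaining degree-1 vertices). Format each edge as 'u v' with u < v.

Answer: 1 3
3 4
2 4
5 6
2 7
2 6
6 8

Derivation:
Initial degrees: {1:1, 2:3, 3:2, 4:2, 5:1, 6:3, 7:1, 8:1}
Step 1: smallest deg-1 vertex = 1, p_1 = 3. Add edge {1,3}. Now deg[1]=0, deg[3]=1.
Step 2: smallest deg-1 vertex = 3, p_2 = 4. Add edge {3,4}. Now deg[3]=0, deg[4]=1.
Step 3: smallest deg-1 vertex = 4, p_3 = 2. Add edge {2,4}. Now deg[4]=0, deg[2]=2.
Step 4: smallest deg-1 vertex = 5, p_4 = 6. Add edge {5,6}. Now deg[5]=0, deg[6]=2.
Step 5: smallest deg-1 vertex = 7, p_5 = 2. Add edge {2,7}. Now deg[7]=0, deg[2]=1.
Step 6: smallest deg-1 vertex = 2, p_6 = 6. Add edge {2,6}. Now deg[2]=0, deg[6]=1.
Final: two remaining deg-1 vertices are 6, 8. Add edge {6,8}.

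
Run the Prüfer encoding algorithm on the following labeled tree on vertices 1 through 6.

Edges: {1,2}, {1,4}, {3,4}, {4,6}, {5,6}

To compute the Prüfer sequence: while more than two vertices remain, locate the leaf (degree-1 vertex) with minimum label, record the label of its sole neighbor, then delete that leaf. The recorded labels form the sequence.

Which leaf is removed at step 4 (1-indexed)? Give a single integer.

Answer: 4

Derivation:
Step 1: current leaves = {2,3,5}. Remove leaf 2 (neighbor: 1).
Step 2: current leaves = {1,3,5}. Remove leaf 1 (neighbor: 4).
Step 3: current leaves = {3,5}. Remove leaf 3 (neighbor: 4).
Step 4: current leaves = {4,5}. Remove leaf 4 (neighbor: 6).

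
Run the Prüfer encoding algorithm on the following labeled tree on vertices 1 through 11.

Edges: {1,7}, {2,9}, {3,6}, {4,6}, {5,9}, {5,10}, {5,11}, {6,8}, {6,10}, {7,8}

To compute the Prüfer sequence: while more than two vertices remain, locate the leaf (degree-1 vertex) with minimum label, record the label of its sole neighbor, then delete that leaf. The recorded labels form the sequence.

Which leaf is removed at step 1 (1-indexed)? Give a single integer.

Step 1: current leaves = {1,2,3,4,11}. Remove leaf 1 (neighbor: 7).

Answer: 1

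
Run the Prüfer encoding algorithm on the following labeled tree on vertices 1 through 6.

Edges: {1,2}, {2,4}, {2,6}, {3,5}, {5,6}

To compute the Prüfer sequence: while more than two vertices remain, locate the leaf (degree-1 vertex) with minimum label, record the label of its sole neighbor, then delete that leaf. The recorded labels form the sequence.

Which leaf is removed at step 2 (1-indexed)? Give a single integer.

Answer: 3

Derivation:
Step 1: current leaves = {1,3,4}. Remove leaf 1 (neighbor: 2).
Step 2: current leaves = {3,4}. Remove leaf 3 (neighbor: 5).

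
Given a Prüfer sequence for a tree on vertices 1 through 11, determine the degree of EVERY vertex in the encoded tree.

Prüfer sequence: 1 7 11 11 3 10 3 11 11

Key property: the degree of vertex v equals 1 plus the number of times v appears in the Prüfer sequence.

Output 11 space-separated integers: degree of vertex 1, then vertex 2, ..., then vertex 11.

Answer: 2 1 3 1 1 1 2 1 1 2 5

Derivation:
p_1 = 1: count[1] becomes 1
p_2 = 7: count[7] becomes 1
p_3 = 11: count[11] becomes 1
p_4 = 11: count[11] becomes 2
p_5 = 3: count[3] becomes 1
p_6 = 10: count[10] becomes 1
p_7 = 3: count[3] becomes 2
p_8 = 11: count[11] becomes 3
p_9 = 11: count[11] becomes 4
Degrees (1 + count): deg[1]=1+1=2, deg[2]=1+0=1, deg[3]=1+2=3, deg[4]=1+0=1, deg[5]=1+0=1, deg[6]=1+0=1, deg[7]=1+1=2, deg[8]=1+0=1, deg[9]=1+0=1, deg[10]=1+1=2, deg[11]=1+4=5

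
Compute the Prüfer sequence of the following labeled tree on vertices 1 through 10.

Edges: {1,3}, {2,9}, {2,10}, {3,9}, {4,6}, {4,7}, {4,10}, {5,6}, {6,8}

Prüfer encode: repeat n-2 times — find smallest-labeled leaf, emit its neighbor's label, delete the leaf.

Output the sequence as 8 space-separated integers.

Answer: 3 9 6 4 6 4 10 2

Derivation:
Step 1: leaves = {1,5,7,8}. Remove smallest leaf 1, emit neighbor 3.
Step 2: leaves = {3,5,7,8}. Remove smallest leaf 3, emit neighbor 9.
Step 3: leaves = {5,7,8,9}. Remove smallest leaf 5, emit neighbor 6.
Step 4: leaves = {7,8,9}. Remove smallest leaf 7, emit neighbor 4.
Step 5: leaves = {8,9}. Remove smallest leaf 8, emit neighbor 6.
Step 6: leaves = {6,9}. Remove smallest leaf 6, emit neighbor 4.
Step 7: leaves = {4,9}. Remove smallest leaf 4, emit neighbor 10.
Step 8: leaves = {9,10}. Remove smallest leaf 9, emit neighbor 2.
Done: 2 vertices remain (2, 10). Sequence = [3 9 6 4 6 4 10 2]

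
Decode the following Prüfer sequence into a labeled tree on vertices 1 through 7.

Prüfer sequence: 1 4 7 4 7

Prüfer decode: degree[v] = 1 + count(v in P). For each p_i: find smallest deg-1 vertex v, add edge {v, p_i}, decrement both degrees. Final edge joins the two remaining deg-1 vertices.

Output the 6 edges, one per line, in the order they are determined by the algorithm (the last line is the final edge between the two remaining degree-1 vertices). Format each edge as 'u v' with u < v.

Answer: 1 2
1 4
3 7
4 5
4 7
6 7

Derivation:
Initial degrees: {1:2, 2:1, 3:1, 4:3, 5:1, 6:1, 7:3}
Step 1: smallest deg-1 vertex = 2, p_1 = 1. Add edge {1,2}. Now deg[2]=0, deg[1]=1.
Step 2: smallest deg-1 vertex = 1, p_2 = 4. Add edge {1,4}. Now deg[1]=0, deg[4]=2.
Step 3: smallest deg-1 vertex = 3, p_3 = 7. Add edge {3,7}. Now deg[3]=0, deg[7]=2.
Step 4: smallest deg-1 vertex = 5, p_4 = 4. Add edge {4,5}. Now deg[5]=0, deg[4]=1.
Step 5: smallest deg-1 vertex = 4, p_5 = 7. Add edge {4,7}. Now deg[4]=0, deg[7]=1.
Final: two remaining deg-1 vertices are 6, 7. Add edge {6,7}.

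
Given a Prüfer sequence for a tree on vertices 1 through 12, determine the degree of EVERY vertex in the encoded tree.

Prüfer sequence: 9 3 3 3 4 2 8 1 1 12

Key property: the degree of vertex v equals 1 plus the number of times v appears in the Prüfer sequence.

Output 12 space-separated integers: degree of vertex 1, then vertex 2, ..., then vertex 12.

Answer: 3 2 4 2 1 1 1 2 2 1 1 2

Derivation:
p_1 = 9: count[9] becomes 1
p_2 = 3: count[3] becomes 1
p_3 = 3: count[3] becomes 2
p_4 = 3: count[3] becomes 3
p_5 = 4: count[4] becomes 1
p_6 = 2: count[2] becomes 1
p_7 = 8: count[8] becomes 1
p_8 = 1: count[1] becomes 1
p_9 = 1: count[1] becomes 2
p_10 = 12: count[12] becomes 1
Degrees (1 + count): deg[1]=1+2=3, deg[2]=1+1=2, deg[3]=1+3=4, deg[4]=1+1=2, deg[5]=1+0=1, deg[6]=1+0=1, deg[7]=1+0=1, deg[8]=1+1=2, deg[9]=1+1=2, deg[10]=1+0=1, deg[11]=1+0=1, deg[12]=1+1=2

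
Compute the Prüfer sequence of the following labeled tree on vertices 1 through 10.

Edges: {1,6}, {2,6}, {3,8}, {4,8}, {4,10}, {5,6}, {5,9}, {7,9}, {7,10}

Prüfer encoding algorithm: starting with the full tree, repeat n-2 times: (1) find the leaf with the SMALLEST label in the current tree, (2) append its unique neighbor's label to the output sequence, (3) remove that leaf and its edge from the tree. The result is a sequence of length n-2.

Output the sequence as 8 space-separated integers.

Answer: 6 6 8 5 9 4 10 7

Derivation:
Step 1: leaves = {1,2,3}. Remove smallest leaf 1, emit neighbor 6.
Step 2: leaves = {2,3}. Remove smallest leaf 2, emit neighbor 6.
Step 3: leaves = {3,6}. Remove smallest leaf 3, emit neighbor 8.
Step 4: leaves = {6,8}. Remove smallest leaf 6, emit neighbor 5.
Step 5: leaves = {5,8}. Remove smallest leaf 5, emit neighbor 9.
Step 6: leaves = {8,9}. Remove smallest leaf 8, emit neighbor 4.
Step 7: leaves = {4,9}. Remove smallest leaf 4, emit neighbor 10.
Step 8: leaves = {9,10}. Remove smallest leaf 9, emit neighbor 7.
Done: 2 vertices remain (7, 10). Sequence = [6 6 8 5 9 4 10 7]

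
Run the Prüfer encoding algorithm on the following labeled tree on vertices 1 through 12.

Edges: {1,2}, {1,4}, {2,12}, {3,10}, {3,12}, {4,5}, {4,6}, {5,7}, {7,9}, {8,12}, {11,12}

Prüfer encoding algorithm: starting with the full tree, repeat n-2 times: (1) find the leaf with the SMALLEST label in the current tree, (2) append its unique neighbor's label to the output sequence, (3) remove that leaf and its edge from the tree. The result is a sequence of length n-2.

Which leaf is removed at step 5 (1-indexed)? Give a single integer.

Step 1: current leaves = {6,8,9,10,11}. Remove leaf 6 (neighbor: 4).
Step 2: current leaves = {8,9,10,11}. Remove leaf 8 (neighbor: 12).
Step 3: current leaves = {9,10,11}. Remove leaf 9 (neighbor: 7).
Step 4: current leaves = {7,10,11}. Remove leaf 7 (neighbor: 5).
Step 5: current leaves = {5,10,11}. Remove leaf 5 (neighbor: 4).

Answer: 5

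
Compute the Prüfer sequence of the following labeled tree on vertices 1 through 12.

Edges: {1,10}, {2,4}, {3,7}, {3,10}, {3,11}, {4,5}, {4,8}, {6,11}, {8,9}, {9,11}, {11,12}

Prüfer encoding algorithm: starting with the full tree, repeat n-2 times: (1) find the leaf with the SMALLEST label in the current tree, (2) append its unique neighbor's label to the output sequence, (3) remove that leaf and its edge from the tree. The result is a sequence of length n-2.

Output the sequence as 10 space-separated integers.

Step 1: leaves = {1,2,5,6,7,12}. Remove smallest leaf 1, emit neighbor 10.
Step 2: leaves = {2,5,6,7,10,12}. Remove smallest leaf 2, emit neighbor 4.
Step 3: leaves = {5,6,7,10,12}. Remove smallest leaf 5, emit neighbor 4.
Step 4: leaves = {4,6,7,10,12}. Remove smallest leaf 4, emit neighbor 8.
Step 5: leaves = {6,7,8,10,12}. Remove smallest leaf 6, emit neighbor 11.
Step 6: leaves = {7,8,10,12}. Remove smallest leaf 7, emit neighbor 3.
Step 7: leaves = {8,10,12}. Remove smallest leaf 8, emit neighbor 9.
Step 8: leaves = {9,10,12}. Remove smallest leaf 9, emit neighbor 11.
Step 9: leaves = {10,12}. Remove smallest leaf 10, emit neighbor 3.
Step 10: leaves = {3,12}. Remove smallest leaf 3, emit neighbor 11.
Done: 2 vertices remain (11, 12). Sequence = [10 4 4 8 11 3 9 11 3 11]

Answer: 10 4 4 8 11 3 9 11 3 11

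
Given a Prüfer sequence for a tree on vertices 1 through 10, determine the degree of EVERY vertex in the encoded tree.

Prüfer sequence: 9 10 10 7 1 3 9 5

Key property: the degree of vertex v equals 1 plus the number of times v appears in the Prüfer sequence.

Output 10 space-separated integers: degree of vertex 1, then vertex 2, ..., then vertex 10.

p_1 = 9: count[9] becomes 1
p_2 = 10: count[10] becomes 1
p_3 = 10: count[10] becomes 2
p_4 = 7: count[7] becomes 1
p_5 = 1: count[1] becomes 1
p_6 = 3: count[3] becomes 1
p_7 = 9: count[9] becomes 2
p_8 = 5: count[5] becomes 1
Degrees (1 + count): deg[1]=1+1=2, deg[2]=1+0=1, deg[3]=1+1=2, deg[4]=1+0=1, deg[5]=1+1=2, deg[6]=1+0=1, deg[7]=1+1=2, deg[8]=1+0=1, deg[9]=1+2=3, deg[10]=1+2=3

Answer: 2 1 2 1 2 1 2 1 3 3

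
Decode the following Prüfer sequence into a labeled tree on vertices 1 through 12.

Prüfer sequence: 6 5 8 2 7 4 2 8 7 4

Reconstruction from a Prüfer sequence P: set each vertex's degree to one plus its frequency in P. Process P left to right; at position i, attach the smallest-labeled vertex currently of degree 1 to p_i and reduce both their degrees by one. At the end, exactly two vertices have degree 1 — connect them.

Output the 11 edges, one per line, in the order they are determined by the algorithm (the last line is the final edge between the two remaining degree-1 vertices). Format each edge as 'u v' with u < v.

Initial degrees: {1:1, 2:3, 3:1, 4:3, 5:2, 6:2, 7:3, 8:3, 9:1, 10:1, 11:1, 12:1}
Step 1: smallest deg-1 vertex = 1, p_1 = 6. Add edge {1,6}. Now deg[1]=0, deg[6]=1.
Step 2: smallest deg-1 vertex = 3, p_2 = 5. Add edge {3,5}. Now deg[3]=0, deg[5]=1.
Step 3: smallest deg-1 vertex = 5, p_3 = 8. Add edge {5,8}. Now deg[5]=0, deg[8]=2.
Step 4: smallest deg-1 vertex = 6, p_4 = 2. Add edge {2,6}. Now deg[6]=0, deg[2]=2.
Step 5: smallest deg-1 vertex = 9, p_5 = 7. Add edge {7,9}. Now deg[9]=0, deg[7]=2.
Step 6: smallest deg-1 vertex = 10, p_6 = 4. Add edge {4,10}. Now deg[10]=0, deg[4]=2.
Step 7: smallest deg-1 vertex = 11, p_7 = 2. Add edge {2,11}. Now deg[11]=0, deg[2]=1.
Step 8: smallest deg-1 vertex = 2, p_8 = 8. Add edge {2,8}. Now deg[2]=0, deg[8]=1.
Step 9: smallest deg-1 vertex = 8, p_9 = 7. Add edge {7,8}. Now deg[8]=0, deg[7]=1.
Step 10: smallest deg-1 vertex = 7, p_10 = 4. Add edge {4,7}. Now deg[7]=0, deg[4]=1.
Final: two remaining deg-1 vertices are 4, 12. Add edge {4,12}.

Answer: 1 6
3 5
5 8
2 6
7 9
4 10
2 11
2 8
7 8
4 7
4 12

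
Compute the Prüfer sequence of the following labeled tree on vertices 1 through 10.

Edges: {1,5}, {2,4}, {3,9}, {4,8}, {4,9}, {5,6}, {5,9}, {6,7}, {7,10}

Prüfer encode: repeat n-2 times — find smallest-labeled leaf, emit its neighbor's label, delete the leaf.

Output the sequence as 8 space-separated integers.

Step 1: leaves = {1,2,3,8,10}. Remove smallest leaf 1, emit neighbor 5.
Step 2: leaves = {2,3,8,10}. Remove smallest leaf 2, emit neighbor 4.
Step 3: leaves = {3,8,10}. Remove smallest leaf 3, emit neighbor 9.
Step 4: leaves = {8,10}. Remove smallest leaf 8, emit neighbor 4.
Step 5: leaves = {4,10}. Remove smallest leaf 4, emit neighbor 9.
Step 6: leaves = {9,10}. Remove smallest leaf 9, emit neighbor 5.
Step 7: leaves = {5,10}. Remove smallest leaf 5, emit neighbor 6.
Step 8: leaves = {6,10}. Remove smallest leaf 6, emit neighbor 7.
Done: 2 vertices remain (7, 10). Sequence = [5 4 9 4 9 5 6 7]

Answer: 5 4 9 4 9 5 6 7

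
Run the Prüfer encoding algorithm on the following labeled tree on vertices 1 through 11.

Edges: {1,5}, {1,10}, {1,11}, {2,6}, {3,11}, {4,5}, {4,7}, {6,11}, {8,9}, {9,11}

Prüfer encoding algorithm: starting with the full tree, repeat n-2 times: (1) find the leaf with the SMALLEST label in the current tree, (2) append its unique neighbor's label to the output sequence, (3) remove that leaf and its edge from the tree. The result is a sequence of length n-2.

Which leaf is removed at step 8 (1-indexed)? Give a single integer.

Step 1: current leaves = {2,3,7,8,10}. Remove leaf 2 (neighbor: 6).
Step 2: current leaves = {3,6,7,8,10}. Remove leaf 3 (neighbor: 11).
Step 3: current leaves = {6,7,8,10}. Remove leaf 6 (neighbor: 11).
Step 4: current leaves = {7,8,10}. Remove leaf 7 (neighbor: 4).
Step 5: current leaves = {4,8,10}. Remove leaf 4 (neighbor: 5).
Step 6: current leaves = {5,8,10}. Remove leaf 5 (neighbor: 1).
Step 7: current leaves = {8,10}. Remove leaf 8 (neighbor: 9).
Step 8: current leaves = {9,10}. Remove leaf 9 (neighbor: 11).

Answer: 9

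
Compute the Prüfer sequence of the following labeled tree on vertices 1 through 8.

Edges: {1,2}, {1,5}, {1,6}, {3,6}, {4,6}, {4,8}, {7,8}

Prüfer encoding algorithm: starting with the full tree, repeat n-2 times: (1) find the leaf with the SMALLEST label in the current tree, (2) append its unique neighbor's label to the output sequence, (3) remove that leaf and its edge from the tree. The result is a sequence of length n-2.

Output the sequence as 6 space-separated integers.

Answer: 1 6 1 6 4 8

Derivation:
Step 1: leaves = {2,3,5,7}. Remove smallest leaf 2, emit neighbor 1.
Step 2: leaves = {3,5,7}. Remove smallest leaf 3, emit neighbor 6.
Step 3: leaves = {5,7}. Remove smallest leaf 5, emit neighbor 1.
Step 4: leaves = {1,7}. Remove smallest leaf 1, emit neighbor 6.
Step 5: leaves = {6,7}. Remove smallest leaf 6, emit neighbor 4.
Step 6: leaves = {4,7}. Remove smallest leaf 4, emit neighbor 8.
Done: 2 vertices remain (7, 8). Sequence = [1 6 1 6 4 8]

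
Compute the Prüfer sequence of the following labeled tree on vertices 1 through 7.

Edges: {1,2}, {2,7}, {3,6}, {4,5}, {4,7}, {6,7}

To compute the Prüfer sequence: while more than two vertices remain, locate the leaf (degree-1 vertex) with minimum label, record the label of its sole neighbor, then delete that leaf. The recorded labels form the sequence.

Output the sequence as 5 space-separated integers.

Answer: 2 7 6 4 7

Derivation:
Step 1: leaves = {1,3,5}. Remove smallest leaf 1, emit neighbor 2.
Step 2: leaves = {2,3,5}. Remove smallest leaf 2, emit neighbor 7.
Step 3: leaves = {3,5}. Remove smallest leaf 3, emit neighbor 6.
Step 4: leaves = {5,6}. Remove smallest leaf 5, emit neighbor 4.
Step 5: leaves = {4,6}. Remove smallest leaf 4, emit neighbor 7.
Done: 2 vertices remain (6, 7). Sequence = [2 7 6 4 7]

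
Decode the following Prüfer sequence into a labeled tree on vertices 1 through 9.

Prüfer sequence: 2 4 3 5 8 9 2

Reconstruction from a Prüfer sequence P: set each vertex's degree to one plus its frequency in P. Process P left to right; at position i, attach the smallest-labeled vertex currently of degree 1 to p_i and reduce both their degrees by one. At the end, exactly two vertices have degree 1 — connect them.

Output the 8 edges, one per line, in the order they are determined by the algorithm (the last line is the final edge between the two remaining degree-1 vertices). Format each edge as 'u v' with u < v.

Answer: 1 2
4 6
3 4
3 5
5 8
7 9
2 8
2 9

Derivation:
Initial degrees: {1:1, 2:3, 3:2, 4:2, 5:2, 6:1, 7:1, 8:2, 9:2}
Step 1: smallest deg-1 vertex = 1, p_1 = 2. Add edge {1,2}. Now deg[1]=0, deg[2]=2.
Step 2: smallest deg-1 vertex = 6, p_2 = 4. Add edge {4,6}. Now deg[6]=0, deg[4]=1.
Step 3: smallest deg-1 vertex = 4, p_3 = 3. Add edge {3,4}. Now deg[4]=0, deg[3]=1.
Step 4: smallest deg-1 vertex = 3, p_4 = 5. Add edge {3,5}. Now deg[3]=0, deg[5]=1.
Step 5: smallest deg-1 vertex = 5, p_5 = 8. Add edge {5,8}. Now deg[5]=0, deg[8]=1.
Step 6: smallest deg-1 vertex = 7, p_6 = 9. Add edge {7,9}. Now deg[7]=0, deg[9]=1.
Step 7: smallest deg-1 vertex = 8, p_7 = 2. Add edge {2,8}. Now deg[8]=0, deg[2]=1.
Final: two remaining deg-1 vertices are 2, 9. Add edge {2,9}.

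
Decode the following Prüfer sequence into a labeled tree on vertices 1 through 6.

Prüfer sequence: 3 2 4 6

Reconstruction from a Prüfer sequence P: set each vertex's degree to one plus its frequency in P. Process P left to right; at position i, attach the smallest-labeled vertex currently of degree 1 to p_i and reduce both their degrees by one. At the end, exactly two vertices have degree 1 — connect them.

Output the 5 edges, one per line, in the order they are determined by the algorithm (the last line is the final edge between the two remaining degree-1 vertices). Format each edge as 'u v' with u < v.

Initial degrees: {1:1, 2:2, 3:2, 4:2, 5:1, 6:2}
Step 1: smallest deg-1 vertex = 1, p_1 = 3. Add edge {1,3}. Now deg[1]=0, deg[3]=1.
Step 2: smallest deg-1 vertex = 3, p_2 = 2. Add edge {2,3}. Now deg[3]=0, deg[2]=1.
Step 3: smallest deg-1 vertex = 2, p_3 = 4. Add edge {2,4}. Now deg[2]=0, deg[4]=1.
Step 4: smallest deg-1 vertex = 4, p_4 = 6. Add edge {4,6}. Now deg[4]=0, deg[6]=1.
Final: two remaining deg-1 vertices are 5, 6. Add edge {5,6}.

Answer: 1 3
2 3
2 4
4 6
5 6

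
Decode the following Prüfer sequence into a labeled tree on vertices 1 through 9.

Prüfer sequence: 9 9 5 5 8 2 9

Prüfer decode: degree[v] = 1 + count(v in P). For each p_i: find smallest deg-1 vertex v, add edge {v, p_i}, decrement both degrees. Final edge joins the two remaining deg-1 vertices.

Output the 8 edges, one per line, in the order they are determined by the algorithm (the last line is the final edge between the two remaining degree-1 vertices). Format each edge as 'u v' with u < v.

Answer: 1 9
3 9
4 5
5 6
5 8
2 7
2 9
8 9

Derivation:
Initial degrees: {1:1, 2:2, 3:1, 4:1, 5:3, 6:1, 7:1, 8:2, 9:4}
Step 1: smallest deg-1 vertex = 1, p_1 = 9. Add edge {1,9}. Now deg[1]=0, deg[9]=3.
Step 2: smallest deg-1 vertex = 3, p_2 = 9. Add edge {3,9}. Now deg[3]=0, deg[9]=2.
Step 3: smallest deg-1 vertex = 4, p_3 = 5. Add edge {4,5}. Now deg[4]=0, deg[5]=2.
Step 4: smallest deg-1 vertex = 6, p_4 = 5. Add edge {5,6}. Now deg[6]=0, deg[5]=1.
Step 5: smallest deg-1 vertex = 5, p_5 = 8. Add edge {5,8}. Now deg[5]=0, deg[8]=1.
Step 6: smallest deg-1 vertex = 7, p_6 = 2. Add edge {2,7}. Now deg[7]=0, deg[2]=1.
Step 7: smallest deg-1 vertex = 2, p_7 = 9. Add edge {2,9}. Now deg[2]=0, deg[9]=1.
Final: two remaining deg-1 vertices are 8, 9. Add edge {8,9}.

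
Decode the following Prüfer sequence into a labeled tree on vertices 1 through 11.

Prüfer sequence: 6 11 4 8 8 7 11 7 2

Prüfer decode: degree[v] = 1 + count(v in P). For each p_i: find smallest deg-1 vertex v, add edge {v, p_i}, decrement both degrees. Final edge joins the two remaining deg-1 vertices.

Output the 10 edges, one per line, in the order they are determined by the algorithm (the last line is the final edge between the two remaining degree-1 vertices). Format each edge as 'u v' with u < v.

Answer: 1 6
3 11
4 5
4 8
6 8
7 8
9 11
7 10
2 7
2 11

Derivation:
Initial degrees: {1:1, 2:2, 3:1, 4:2, 5:1, 6:2, 7:3, 8:3, 9:1, 10:1, 11:3}
Step 1: smallest deg-1 vertex = 1, p_1 = 6. Add edge {1,6}. Now deg[1]=0, deg[6]=1.
Step 2: smallest deg-1 vertex = 3, p_2 = 11. Add edge {3,11}. Now deg[3]=0, deg[11]=2.
Step 3: smallest deg-1 vertex = 5, p_3 = 4. Add edge {4,5}. Now deg[5]=0, deg[4]=1.
Step 4: smallest deg-1 vertex = 4, p_4 = 8. Add edge {4,8}. Now deg[4]=0, deg[8]=2.
Step 5: smallest deg-1 vertex = 6, p_5 = 8. Add edge {6,8}. Now deg[6]=0, deg[8]=1.
Step 6: smallest deg-1 vertex = 8, p_6 = 7. Add edge {7,8}. Now deg[8]=0, deg[7]=2.
Step 7: smallest deg-1 vertex = 9, p_7 = 11. Add edge {9,11}. Now deg[9]=0, deg[11]=1.
Step 8: smallest deg-1 vertex = 10, p_8 = 7. Add edge {7,10}. Now deg[10]=0, deg[7]=1.
Step 9: smallest deg-1 vertex = 7, p_9 = 2. Add edge {2,7}. Now deg[7]=0, deg[2]=1.
Final: two remaining deg-1 vertices are 2, 11. Add edge {2,11}.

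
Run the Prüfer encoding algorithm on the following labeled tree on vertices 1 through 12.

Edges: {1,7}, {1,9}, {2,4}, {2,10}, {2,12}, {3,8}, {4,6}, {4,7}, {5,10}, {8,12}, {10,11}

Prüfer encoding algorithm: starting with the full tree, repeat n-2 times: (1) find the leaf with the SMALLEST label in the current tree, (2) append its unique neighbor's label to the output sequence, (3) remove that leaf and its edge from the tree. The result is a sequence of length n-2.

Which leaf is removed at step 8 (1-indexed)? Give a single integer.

Step 1: current leaves = {3,5,6,9,11}. Remove leaf 3 (neighbor: 8).
Step 2: current leaves = {5,6,8,9,11}. Remove leaf 5 (neighbor: 10).
Step 3: current leaves = {6,8,9,11}. Remove leaf 6 (neighbor: 4).
Step 4: current leaves = {8,9,11}. Remove leaf 8 (neighbor: 12).
Step 5: current leaves = {9,11,12}. Remove leaf 9 (neighbor: 1).
Step 6: current leaves = {1,11,12}. Remove leaf 1 (neighbor: 7).
Step 7: current leaves = {7,11,12}. Remove leaf 7 (neighbor: 4).
Step 8: current leaves = {4,11,12}. Remove leaf 4 (neighbor: 2).

Answer: 4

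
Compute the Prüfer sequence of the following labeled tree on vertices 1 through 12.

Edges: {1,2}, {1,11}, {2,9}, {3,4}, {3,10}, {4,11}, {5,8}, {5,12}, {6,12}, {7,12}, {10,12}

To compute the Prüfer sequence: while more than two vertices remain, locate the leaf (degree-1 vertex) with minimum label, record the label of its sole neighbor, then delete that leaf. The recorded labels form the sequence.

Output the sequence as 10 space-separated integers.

Answer: 12 12 5 12 2 1 11 4 3 10

Derivation:
Step 1: leaves = {6,7,8,9}. Remove smallest leaf 6, emit neighbor 12.
Step 2: leaves = {7,8,9}. Remove smallest leaf 7, emit neighbor 12.
Step 3: leaves = {8,9}. Remove smallest leaf 8, emit neighbor 5.
Step 4: leaves = {5,9}. Remove smallest leaf 5, emit neighbor 12.
Step 5: leaves = {9,12}. Remove smallest leaf 9, emit neighbor 2.
Step 6: leaves = {2,12}. Remove smallest leaf 2, emit neighbor 1.
Step 7: leaves = {1,12}. Remove smallest leaf 1, emit neighbor 11.
Step 8: leaves = {11,12}. Remove smallest leaf 11, emit neighbor 4.
Step 9: leaves = {4,12}. Remove smallest leaf 4, emit neighbor 3.
Step 10: leaves = {3,12}. Remove smallest leaf 3, emit neighbor 10.
Done: 2 vertices remain (10, 12). Sequence = [12 12 5 12 2 1 11 4 3 10]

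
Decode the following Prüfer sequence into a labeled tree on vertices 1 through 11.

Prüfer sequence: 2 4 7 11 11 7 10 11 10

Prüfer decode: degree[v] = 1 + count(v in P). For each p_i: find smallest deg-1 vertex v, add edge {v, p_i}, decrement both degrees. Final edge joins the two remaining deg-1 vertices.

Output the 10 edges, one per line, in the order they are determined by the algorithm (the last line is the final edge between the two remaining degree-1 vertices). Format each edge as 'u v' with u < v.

Answer: 1 2
2 4
3 7
4 11
5 11
6 7
7 10
8 11
9 10
10 11

Derivation:
Initial degrees: {1:1, 2:2, 3:1, 4:2, 5:1, 6:1, 7:3, 8:1, 9:1, 10:3, 11:4}
Step 1: smallest deg-1 vertex = 1, p_1 = 2. Add edge {1,2}. Now deg[1]=0, deg[2]=1.
Step 2: smallest deg-1 vertex = 2, p_2 = 4. Add edge {2,4}. Now deg[2]=0, deg[4]=1.
Step 3: smallest deg-1 vertex = 3, p_3 = 7. Add edge {3,7}. Now deg[3]=0, deg[7]=2.
Step 4: smallest deg-1 vertex = 4, p_4 = 11. Add edge {4,11}. Now deg[4]=0, deg[11]=3.
Step 5: smallest deg-1 vertex = 5, p_5 = 11. Add edge {5,11}. Now deg[5]=0, deg[11]=2.
Step 6: smallest deg-1 vertex = 6, p_6 = 7. Add edge {6,7}. Now deg[6]=0, deg[7]=1.
Step 7: smallest deg-1 vertex = 7, p_7 = 10. Add edge {7,10}. Now deg[7]=0, deg[10]=2.
Step 8: smallest deg-1 vertex = 8, p_8 = 11. Add edge {8,11}. Now deg[8]=0, deg[11]=1.
Step 9: smallest deg-1 vertex = 9, p_9 = 10. Add edge {9,10}. Now deg[9]=0, deg[10]=1.
Final: two remaining deg-1 vertices are 10, 11. Add edge {10,11}.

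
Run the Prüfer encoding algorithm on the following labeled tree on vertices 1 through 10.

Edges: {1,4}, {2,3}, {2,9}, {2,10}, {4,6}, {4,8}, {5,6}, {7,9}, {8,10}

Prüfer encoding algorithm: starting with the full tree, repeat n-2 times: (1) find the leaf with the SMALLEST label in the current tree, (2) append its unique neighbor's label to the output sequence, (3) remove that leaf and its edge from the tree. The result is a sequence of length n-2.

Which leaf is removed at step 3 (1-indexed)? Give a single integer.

Answer: 5

Derivation:
Step 1: current leaves = {1,3,5,7}. Remove leaf 1 (neighbor: 4).
Step 2: current leaves = {3,5,7}. Remove leaf 3 (neighbor: 2).
Step 3: current leaves = {5,7}. Remove leaf 5 (neighbor: 6).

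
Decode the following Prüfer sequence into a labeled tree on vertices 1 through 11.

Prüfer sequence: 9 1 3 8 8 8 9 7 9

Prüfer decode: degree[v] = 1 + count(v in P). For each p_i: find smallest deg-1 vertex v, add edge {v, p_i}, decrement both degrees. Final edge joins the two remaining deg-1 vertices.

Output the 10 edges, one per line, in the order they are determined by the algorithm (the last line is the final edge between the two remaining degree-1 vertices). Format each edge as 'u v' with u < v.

Initial degrees: {1:2, 2:1, 3:2, 4:1, 5:1, 6:1, 7:2, 8:4, 9:4, 10:1, 11:1}
Step 1: smallest deg-1 vertex = 2, p_1 = 9. Add edge {2,9}. Now deg[2]=0, deg[9]=3.
Step 2: smallest deg-1 vertex = 4, p_2 = 1. Add edge {1,4}. Now deg[4]=0, deg[1]=1.
Step 3: smallest deg-1 vertex = 1, p_3 = 3. Add edge {1,3}. Now deg[1]=0, deg[3]=1.
Step 4: smallest deg-1 vertex = 3, p_4 = 8. Add edge {3,8}. Now deg[3]=0, deg[8]=3.
Step 5: smallest deg-1 vertex = 5, p_5 = 8. Add edge {5,8}. Now deg[5]=0, deg[8]=2.
Step 6: smallest deg-1 vertex = 6, p_6 = 8. Add edge {6,8}. Now deg[6]=0, deg[8]=1.
Step 7: smallest deg-1 vertex = 8, p_7 = 9. Add edge {8,9}. Now deg[8]=0, deg[9]=2.
Step 8: smallest deg-1 vertex = 10, p_8 = 7. Add edge {7,10}. Now deg[10]=0, deg[7]=1.
Step 9: smallest deg-1 vertex = 7, p_9 = 9. Add edge {7,9}. Now deg[7]=0, deg[9]=1.
Final: two remaining deg-1 vertices are 9, 11. Add edge {9,11}.

Answer: 2 9
1 4
1 3
3 8
5 8
6 8
8 9
7 10
7 9
9 11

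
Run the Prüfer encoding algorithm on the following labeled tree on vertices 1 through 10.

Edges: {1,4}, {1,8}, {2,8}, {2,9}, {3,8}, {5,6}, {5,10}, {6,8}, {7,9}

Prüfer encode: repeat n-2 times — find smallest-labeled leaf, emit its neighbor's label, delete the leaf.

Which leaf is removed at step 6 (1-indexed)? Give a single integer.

Step 1: current leaves = {3,4,7,10}. Remove leaf 3 (neighbor: 8).
Step 2: current leaves = {4,7,10}. Remove leaf 4 (neighbor: 1).
Step 3: current leaves = {1,7,10}. Remove leaf 1 (neighbor: 8).
Step 4: current leaves = {7,10}. Remove leaf 7 (neighbor: 9).
Step 5: current leaves = {9,10}. Remove leaf 9 (neighbor: 2).
Step 6: current leaves = {2,10}. Remove leaf 2 (neighbor: 8).

Answer: 2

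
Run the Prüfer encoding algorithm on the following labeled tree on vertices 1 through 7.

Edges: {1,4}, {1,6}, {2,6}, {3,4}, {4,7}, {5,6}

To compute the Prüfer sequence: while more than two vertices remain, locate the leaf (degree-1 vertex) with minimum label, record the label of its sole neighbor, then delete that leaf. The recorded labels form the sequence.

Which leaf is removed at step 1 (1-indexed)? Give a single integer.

Answer: 2

Derivation:
Step 1: current leaves = {2,3,5,7}. Remove leaf 2 (neighbor: 6).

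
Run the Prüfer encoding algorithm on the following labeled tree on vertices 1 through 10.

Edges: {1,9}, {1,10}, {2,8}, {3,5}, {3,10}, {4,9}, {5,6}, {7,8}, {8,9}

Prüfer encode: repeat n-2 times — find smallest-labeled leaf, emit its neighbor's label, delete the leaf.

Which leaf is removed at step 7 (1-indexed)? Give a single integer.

Answer: 8

Derivation:
Step 1: current leaves = {2,4,6,7}. Remove leaf 2 (neighbor: 8).
Step 2: current leaves = {4,6,7}. Remove leaf 4 (neighbor: 9).
Step 3: current leaves = {6,7}. Remove leaf 6 (neighbor: 5).
Step 4: current leaves = {5,7}. Remove leaf 5 (neighbor: 3).
Step 5: current leaves = {3,7}. Remove leaf 3 (neighbor: 10).
Step 6: current leaves = {7,10}. Remove leaf 7 (neighbor: 8).
Step 7: current leaves = {8,10}. Remove leaf 8 (neighbor: 9).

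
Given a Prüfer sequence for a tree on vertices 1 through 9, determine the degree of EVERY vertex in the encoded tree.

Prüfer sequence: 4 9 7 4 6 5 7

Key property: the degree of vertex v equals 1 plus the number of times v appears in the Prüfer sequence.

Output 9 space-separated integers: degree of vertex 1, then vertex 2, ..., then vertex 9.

Answer: 1 1 1 3 2 2 3 1 2

Derivation:
p_1 = 4: count[4] becomes 1
p_2 = 9: count[9] becomes 1
p_3 = 7: count[7] becomes 1
p_4 = 4: count[4] becomes 2
p_5 = 6: count[6] becomes 1
p_6 = 5: count[5] becomes 1
p_7 = 7: count[7] becomes 2
Degrees (1 + count): deg[1]=1+0=1, deg[2]=1+0=1, deg[3]=1+0=1, deg[4]=1+2=3, deg[5]=1+1=2, deg[6]=1+1=2, deg[7]=1+2=3, deg[8]=1+0=1, deg[9]=1+1=2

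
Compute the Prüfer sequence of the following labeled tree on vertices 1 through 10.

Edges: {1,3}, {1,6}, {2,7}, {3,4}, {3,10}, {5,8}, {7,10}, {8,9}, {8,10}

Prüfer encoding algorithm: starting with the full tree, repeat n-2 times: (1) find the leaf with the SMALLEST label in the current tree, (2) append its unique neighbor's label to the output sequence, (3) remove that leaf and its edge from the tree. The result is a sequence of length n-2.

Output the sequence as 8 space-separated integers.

Answer: 7 3 8 1 3 10 10 8

Derivation:
Step 1: leaves = {2,4,5,6,9}. Remove smallest leaf 2, emit neighbor 7.
Step 2: leaves = {4,5,6,7,9}. Remove smallest leaf 4, emit neighbor 3.
Step 3: leaves = {5,6,7,9}. Remove smallest leaf 5, emit neighbor 8.
Step 4: leaves = {6,7,9}. Remove smallest leaf 6, emit neighbor 1.
Step 5: leaves = {1,7,9}. Remove smallest leaf 1, emit neighbor 3.
Step 6: leaves = {3,7,9}. Remove smallest leaf 3, emit neighbor 10.
Step 7: leaves = {7,9}. Remove smallest leaf 7, emit neighbor 10.
Step 8: leaves = {9,10}. Remove smallest leaf 9, emit neighbor 8.
Done: 2 vertices remain (8, 10). Sequence = [7 3 8 1 3 10 10 8]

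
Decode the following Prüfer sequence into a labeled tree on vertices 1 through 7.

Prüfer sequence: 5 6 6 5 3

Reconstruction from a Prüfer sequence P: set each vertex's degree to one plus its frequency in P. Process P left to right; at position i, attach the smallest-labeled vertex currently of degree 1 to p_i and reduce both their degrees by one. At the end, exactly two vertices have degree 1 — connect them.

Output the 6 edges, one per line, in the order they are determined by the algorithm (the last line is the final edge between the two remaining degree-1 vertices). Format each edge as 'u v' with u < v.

Initial degrees: {1:1, 2:1, 3:2, 4:1, 5:3, 6:3, 7:1}
Step 1: smallest deg-1 vertex = 1, p_1 = 5. Add edge {1,5}. Now deg[1]=0, deg[5]=2.
Step 2: smallest deg-1 vertex = 2, p_2 = 6. Add edge {2,6}. Now deg[2]=0, deg[6]=2.
Step 3: smallest deg-1 vertex = 4, p_3 = 6. Add edge {4,6}. Now deg[4]=0, deg[6]=1.
Step 4: smallest deg-1 vertex = 6, p_4 = 5. Add edge {5,6}. Now deg[6]=0, deg[5]=1.
Step 5: smallest deg-1 vertex = 5, p_5 = 3. Add edge {3,5}. Now deg[5]=0, deg[3]=1.
Final: two remaining deg-1 vertices are 3, 7. Add edge {3,7}.

Answer: 1 5
2 6
4 6
5 6
3 5
3 7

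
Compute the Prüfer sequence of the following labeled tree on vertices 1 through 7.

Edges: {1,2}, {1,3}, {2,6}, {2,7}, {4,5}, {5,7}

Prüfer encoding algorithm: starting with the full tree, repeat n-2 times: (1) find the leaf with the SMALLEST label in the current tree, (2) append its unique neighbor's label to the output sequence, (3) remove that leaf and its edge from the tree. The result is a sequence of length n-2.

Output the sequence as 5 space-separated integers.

Answer: 1 2 5 7 2

Derivation:
Step 1: leaves = {3,4,6}. Remove smallest leaf 3, emit neighbor 1.
Step 2: leaves = {1,4,6}. Remove smallest leaf 1, emit neighbor 2.
Step 3: leaves = {4,6}. Remove smallest leaf 4, emit neighbor 5.
Step 4: leaves = {5,6}. Remove smallest leaf 5, emit neighbor 7.
Step 5: leaves = {6,7}. Remove smallest leaf 6, emit neighbor 2.
Done: 2 vertices remain (2, 7). Sequence = [1 2 5 7 2]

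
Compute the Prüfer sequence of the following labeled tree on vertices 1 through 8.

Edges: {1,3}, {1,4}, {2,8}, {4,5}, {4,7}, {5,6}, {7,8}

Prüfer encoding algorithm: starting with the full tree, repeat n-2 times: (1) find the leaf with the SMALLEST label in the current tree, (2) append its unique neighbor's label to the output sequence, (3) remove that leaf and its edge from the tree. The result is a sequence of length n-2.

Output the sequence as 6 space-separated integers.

Answer: 8 1 4 5 4 7

Derivation:
Step 1: leaves = {2,3,6}. Remove smallest leaf 2, emit neighbor 8.
Step 2: leaves = {3,6,8}. Remove smallest leaf 3, emit neighbor 1.
Step 3: leaves = {1,6,8}. Remove smallest leaf 1, emit neighbor 4.
Step 4: leaves = {6,8}. Remove smallest leaf 6, emit neighbor 5.
Step 5: leaves = {5,8}. Remove smallest leaf 5, emit neighbor 4.
Step 6: leaves = {4,8}. Remove smallest leaf 4, emit neighbor 7.
Done: 2 vertices remain (7, 8). Sequence = [8 1 4 5 4 7]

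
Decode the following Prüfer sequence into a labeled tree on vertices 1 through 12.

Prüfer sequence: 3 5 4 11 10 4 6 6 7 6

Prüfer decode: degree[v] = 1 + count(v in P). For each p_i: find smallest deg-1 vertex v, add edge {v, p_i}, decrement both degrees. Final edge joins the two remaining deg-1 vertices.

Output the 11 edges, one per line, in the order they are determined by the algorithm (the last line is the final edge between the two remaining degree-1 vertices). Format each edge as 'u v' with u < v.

Answer: 1 3
2 5
3 4
5 11
8 10
4 9
4 6
6 10
7 11
6 7
6 12

Derivation:
Initial degrees: {1:1, 2:1, 3:2, 4:3, 5:2, 6:4, 7:2, 8:1, 9:1, 10:2, 11:2, 12:1}
Step 1: smallest deg-1 vertex = 1, p_1 = 3. Add edge {1,3}. Now deg[1]=0, deg[3]=1.
Step 2: smallest deg-1 vertex = 2, p_2 = 5. Add edge {2,5}. Now deg[2]=0, deg[5]=1.
Step 3: smallest deg-1 vertex = 3, p_3 = 4. Add edge {3,4}. Now deg[3]=0, deg[4]=2.
Step 4: smallest deg-1 vertex = 5, p_4 = 11. Add edge {5,11}. Now deg[5]=0, deg[11]=1.
Step 5: smallest deg-1 vertex = 8, p_5 = 10. Add edge {8,10}. Now deg[8]=0, deg[10]=1.
Step 6: smallest deg-1 vertex = 9, p_6 = 4. Add edge {4,9}. Now deg[9]=0, deg[4]=1.
Step 7: smallest deg-1 vertex = 4, p_7 = 6. Add edge {4,6}. Now deg[4]=0, deg[6]=3.
Step 8: smallest deg-1 vertex = 10, p_8 = 6. Add edge {6,10}. Now deg[10]=0, deg[6]=2.
Step 9: smallest deg-1 vertex = 11, p_9 = 7. Add edge {7,11}. Now deg[11]=0, deg[7]=1.
Step 10: smallest deg-1 vertex = 7, p_10 = 6. Add edge {6,7}. Now deg[7]=0, deg[6]=1.
Final: two remaining deg-1 vertices are 6, 12. Add edge {6,12}.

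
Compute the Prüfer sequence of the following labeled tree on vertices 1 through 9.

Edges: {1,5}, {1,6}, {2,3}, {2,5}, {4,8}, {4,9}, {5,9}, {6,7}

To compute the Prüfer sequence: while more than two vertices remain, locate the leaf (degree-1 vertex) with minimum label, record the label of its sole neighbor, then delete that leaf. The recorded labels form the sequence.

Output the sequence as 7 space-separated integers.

Step 1: leaves = {3,7,8}. Remove smallest leaf 3, emit neighbor 2.
Step 2: leaves = {2,7,8}. Remove smallest leaf 2, emit neighbor 5.
Step 3: leaves = {7,8}. Remove smallest leaf 7, emit neighbor 6.
Step 4: leaves = {6,8}. Remove smallest leaf 6, emit neighbor 1.
Step 5: leaves = {1,8}. Remove smallest leaf 1, emit neighbor 5.
Step 6: leaves = {5,8}. Remove smallest leaf 5, emit neighbor 9.
Step 7: leaves = {8,9}. Remove smallest leaf 8, emit neighbor 4.
Done: 2 vertices remain (4, 9). Sequence = [2 5 6 1 5 9 4]

Answer: 2 5 6 1 5 9 4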